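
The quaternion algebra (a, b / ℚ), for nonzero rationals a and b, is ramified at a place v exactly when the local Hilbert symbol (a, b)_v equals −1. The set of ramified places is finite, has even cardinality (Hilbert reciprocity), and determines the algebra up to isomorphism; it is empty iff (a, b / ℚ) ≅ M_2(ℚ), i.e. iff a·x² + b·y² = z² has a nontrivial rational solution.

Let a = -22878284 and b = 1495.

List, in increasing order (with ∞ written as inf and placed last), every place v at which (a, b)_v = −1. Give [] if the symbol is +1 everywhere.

[11, 23, 37, 47]

Mod squares: a ≡ -5719571, b ≡ 1495. Check v ∈ {∞, 2, 5, 11, 13, 23, 37, 47}.
v=47: a=47^1·(≡7), b=47^0·(≡38) mod 47; (7|47)=+1, (38|47)=-1; (−1)^{1·0·23}·(+1)^0·(-1)^1 = -1.
v=5: a=5^0·(≡1), b=5^1·(≡4) mod 5; (1|5)=+1, (4|5)=+1; (−1)^{0·1·2}·(+1)^1·(+1)^0 = +1.
v=23: a=23^1·(≡19), b=23^1·(≡19) mod 23; (19|23)=-1, (19|23)=-1; (−1)^{1·1·11}·(-1)^1·(-1)^1 = -1.
v=13: a=13^1·(≡7), b=13^1·(≡11) mod 13; (7|13)=-1, (11|13)=-1; (−1)^{1·1·6}·(-1)^1·(-1)^1 = +1.
v=37: a=37^1·(≡12), b=37^0·(≡15) mod 37; (12|37)=+1, (15|37)=-1; (−1)^{1·0·18}·(+1)^0·(-1)^1 = -1.
v=∞: -5719571 < 0 and 1495 > 0  ⇒  (a,b)_∞ = +1.
v=2: v_2(a)=2, v_2(b)=0; units ≡ 5, 7 (mod 8); ε·ε+αω+βω = 0·1+2·0+0·1 ≡ 0  ⇒  (a,b)_2 = +1.
v=11: a=11^1·(≡3), b=11^0·(≡10) mod 11; (3|11)=+1, (10|11)=-1; (−1)^{1·0·5}·(+1)^0·(-1)^1 = -1.
Ram(-5719571, 1495) = {11, 23, 37, 47}; no ℚ_11-point on the conic.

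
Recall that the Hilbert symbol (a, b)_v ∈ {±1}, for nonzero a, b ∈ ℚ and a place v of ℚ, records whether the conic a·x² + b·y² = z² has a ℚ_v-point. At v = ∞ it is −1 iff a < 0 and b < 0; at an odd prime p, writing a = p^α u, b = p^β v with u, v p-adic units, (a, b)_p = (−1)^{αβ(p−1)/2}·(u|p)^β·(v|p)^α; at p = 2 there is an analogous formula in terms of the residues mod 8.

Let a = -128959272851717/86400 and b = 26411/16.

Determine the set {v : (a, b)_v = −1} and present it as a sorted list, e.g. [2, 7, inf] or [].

[2, 3]

(a, b) ≡ (-462, 11) mod (ℚ^×)²; places V = {2, 3, 5, 7, 11, ∞}.
(a,b)_5: α=-2, u≡3; β=0, v≡1 (mod 5); (3|5)=-1, (1|5)=+1; sign (−1)^0·-1^0·+1^-2 = +1.
(a,b)_7: α=13, u≡1; β=4, v≡2 (mod 7); (1|7)=+1, (2|7)=+1; sign (−1)^0·+1^4·+1^13 = +1.
(a,b)_3: α=-3, u≡2; β=0, v≡2 (mod 3); (2|3)=-1, (2|3)=-1; sign (−1)^0·-1^0·-1^-3 = -1.
(a,b)_11: α=3, u≡7; β=1, v≡5 (mod 11); (7|11)=-1, (5|11)=+1; sign (−1)^1·-1^1·+1^3 = +1.
(a,b)_∞: sgn(-462)=−, sgn(11)=+, so +1.
(a,b)_2: α=-7, β=-4; u≡1, v≡3 (mod 8); ε(u)ε(v)=0·1, αω(v)=-7·1, βω(u)=-4·0; sum ≡ 1  ⇒  -1.
|Ram(-462, 11)| = 2, even; anisotropic at {2, 3}.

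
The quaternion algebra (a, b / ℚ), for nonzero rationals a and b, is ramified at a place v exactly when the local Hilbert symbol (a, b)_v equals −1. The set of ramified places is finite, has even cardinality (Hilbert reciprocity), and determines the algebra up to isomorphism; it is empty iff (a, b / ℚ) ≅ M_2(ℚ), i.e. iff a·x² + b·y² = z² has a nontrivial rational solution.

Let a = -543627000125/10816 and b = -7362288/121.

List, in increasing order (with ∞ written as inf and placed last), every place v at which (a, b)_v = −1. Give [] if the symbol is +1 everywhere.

[5, 19, 41, inf]

Mod squares: a ≡ -179711405, b ≡ -51127. Check v ∈ {∞, 2, 3, 5, 11, 13, 19, 29, 37, 41, 43}.
v=43: a=43^1·(≡27), b=43^1·(≡31) mod 43; (27|43)=-1, (31|43)=+1; (−1)^{1·1·21}·(-1)^1·(+1)^1 = +1.
v=11: a=11^2·(≡6), b=11^-2·(≡1) mod 11; (6|11)=-1, (1|11)=+1; (−1)^{2·-2·5}·(-1)^-2·(+1)^2 = +1.
v=∞: -179711405 < 0 and -51127 < 0  ⇒  (a,b)_∞ = -1.
v=13: a=13^-2·(≡1), b=13^0·(≡7) mod 13; (1|13)=+1, (7|13)=-1; (−1)^{-2·0·6}·(+1)^0·(-1)^-2 = +1.
v=2: v_2(a)=-6, v_2(b)=4; units ≡ 3, 1 (mod 8); ε·ε+αω+βω = 1·0+-6·0+4·1 ≡ 0  ⇒  (a,b)_2 = +1.
v=5: a=5^3·(≡4), b=5^0·(≡2) mod 5; (4|5)=+1, (2|5)=-1; (−1)^{3·0·2}·(+1)^0·(-1)^3 = -1.
v=19: a=19^1·(≡11), b=19^0·(≡14) mod 19; (11|19)=+1, (14|19)=-1; (−1)^{1·0·9}·(+1)^0·(-1)^1 = -1.
v=37: a=37^1·(≡10), b=37^0·(≡12) mod 37; (10|37)=+1, (12|37)=+1; (−1)^{1·0·18}·(+1)^0·(+1)^1 = +1.
v=41: a=41^1·(≡31), b=41^1·(≡35) mod 41; (31|41)=+1, (35|41)=-1; (−1)^{1·1·20}·(+1)^1·(-1)^1 = -1.
v=29: a=29^1·(≡24), b=29^1·(≡22) mod 29; (24|29)=+1, (22|29)=+1; (−1)^{1·1·14}·(+1)^1·(+1)^1 = +1.
v=3: a=3^0·(≡1), b=3^2·(≡2) mod 3; (1|3)=+1, (2|3)=-1; (−1)^{0·2·1}·(+1)^2·(-1)^0 = +1.
(-179711405, -51127 / ℚ) ramifies at {5, 19, 41, ∞}: a division algebra.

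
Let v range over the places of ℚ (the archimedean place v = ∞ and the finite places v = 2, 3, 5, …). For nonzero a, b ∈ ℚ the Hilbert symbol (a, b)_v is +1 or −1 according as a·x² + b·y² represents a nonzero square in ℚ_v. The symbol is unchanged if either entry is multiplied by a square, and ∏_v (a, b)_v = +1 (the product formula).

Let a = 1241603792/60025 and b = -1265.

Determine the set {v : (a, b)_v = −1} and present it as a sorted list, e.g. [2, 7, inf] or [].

[5, 19]

Mod squares: a ≡ 2717, b ≡ -1265. Check v ∈ {∞, 2, 5, 7, 11, 13, 19, 23}.
v=∞: 2717 > 0 and -1265 < 0  ⇒  (a,b)_∞ = +1.
v=13: a=13^5·(≡4), b=13^0·(≡9) mod 13; (4|13)=+1, (9|13)=+1; (−1)^{5·0·6}·(+1)^0·(+1)^5 = +1.
v=2: v_2(a)=4, v_2(b)=0; units ≡ 5, 7 (mod 8); ε·ε+αω+βω = 0·1+4·0+0·1 ≡ 0  ⇒  (a,b)_2 = +1.
v=5: a=5^-2·(≡2), b=5^1·(≡2) mod 5; (2|5)=-1, (2|5)=-1; (−1)^{-2·1·2}·(-1)^1·(-1)^-2 = -1.
v=23: a=23^0·(≡2), b=23^1·(≡14) mod 23; (2|23)=+1, (14|23)=-1; (−1)^{0·1·11}·(+1)^1·(-1)^0 = +1.
v=19: a=19^1·(≡8), b=19^0·(≡8) mod 19; (8|19)=-1, (8|19)=-1; (−1)^{1·0·9}·(-1)^0·(-1)^1 = -1.
v=7: a=7^-4·(≡4), b=7^0·(≡2) mod 7; (4|7)=+1, (2|7)=+1; (−1)^{-4·0·3}·(+1)^0·(+1)^-4 = +1.
v=11: a=11^1·(≡9), b=11^1·(≡6) mod 11; (9|11)=+1, (6|11)=-1; (−1)^{1·1·5}·(+1)^1·(-1)^1 = +1.
Ram(2717, -1265) = {5, 19}; no ℚ_5-point on the conic.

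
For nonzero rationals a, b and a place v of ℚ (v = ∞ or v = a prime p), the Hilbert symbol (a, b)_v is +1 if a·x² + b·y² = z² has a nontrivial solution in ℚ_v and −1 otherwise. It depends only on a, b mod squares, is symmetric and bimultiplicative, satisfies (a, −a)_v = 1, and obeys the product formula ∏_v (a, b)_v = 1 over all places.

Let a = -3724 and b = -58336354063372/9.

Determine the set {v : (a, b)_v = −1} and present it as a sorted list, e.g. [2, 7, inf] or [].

(a, b) ≡ (-19, -343387) mod (ℚ^×)²; places V = {2, 3, 7, 11, 19, 31, 53, ∞}.
(a,b)_7: α=2, u≡1; β=6, v≡5 (mod 7); (1|7)=+1, (5|7)=-1; sign (−1)^0·+1^6·-1^2 = +1.
(a,b)_11: α=0, u≡5; β=1, v≡5 (mod 11); (5|11)=+1, (5|11)=+1; sign (−1)^0·+1^1·+1^0 = +1.
(a,b)_19: α=1, u≡13; β=3, v≡13 (mod 19); (13|19)=-1, (13|19)=-1; sign (−1)^1·-1^3·-1^1 = -1.
(a,b)_3: α=0, u≡2; β=-2, v≡2 (mod 3); (2|3)=-1, (2|3)=-1; sign (−1)^0·-1^-2·-1^0 = +1.
(a,b)_2: α=2, β=2; u≡5, v≡5 (mod 8); ε(u)ε(v)=0·0, αω(v)=2·1, βω(u)=2·1; sum ≡ 0  ⇒  +1.
(a,b)_31: α=0, u≡27; β=1, v≡13 (mod 31); (27|31)=-1, (13|31)=-1; sign (−1)^0·-1^1·-1^0 = -1.
(a,b)_∞: sgn(-19)=−, sgn(-343387)=−, so -1.
(a,b)_53: α=0, u≡39; β=1, v≡24 (mod 53); (39|53)=-1, (24|53)=+1; sign (−1)^0·-1^1·+1^0 = -1.
(-19, -343387 / ℚ) ramifies at {19, 31, 53, ∞}: a division algebra.

[19, 31, 53, inf]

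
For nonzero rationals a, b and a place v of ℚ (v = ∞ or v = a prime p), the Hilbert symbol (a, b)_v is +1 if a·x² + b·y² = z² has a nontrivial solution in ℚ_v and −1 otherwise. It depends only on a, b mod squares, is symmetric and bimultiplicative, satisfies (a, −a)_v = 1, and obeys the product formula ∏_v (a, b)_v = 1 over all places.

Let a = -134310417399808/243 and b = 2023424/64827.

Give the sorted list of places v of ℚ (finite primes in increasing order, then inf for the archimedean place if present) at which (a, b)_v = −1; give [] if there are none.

Mod squares: a ≡ -25194, b ≡ 1482. Check v ∈ {∞, 2, 3, 7, 13, 17, 19}.
v=17: a=17^1·(≡10), b=17^0·(≡14) mod 17; (10|17)=-1, (14|17)=-1; (−1)^{1·0·8}·(-1)^0·(-1)^1 = -1.
v=19: a=19^3·(≡7), b=19^1·(≡18) mod 19; (7|19)=+1, (18|19)=-1; (−1)^{3·1·9}·(+1)^1·(-1)^3 = +1.
v=7: a=7^0·(≡3), b=7^-4·(≡3) mod 7; (3|7)=-1, (3|7)=-1; (−1)^{0·-4·3}·(-1)^-4·(-1)^0 = +1.
v=∞: -25194 < 0 and 1482 > 0  ⇒  (a,b)_∞ = +1.
v=13: a=13^3·(≡10), b=13^1·(≡10) mod 13; (10|13)=+1, (10|13)=+1; (−1)^{3·1·6}·(+1)^1·(+1)^3 = +1.
v=2: v_2(a)=19, v_2(b)=13; units ≡ 3, 5 (mod 8); ε·ε+αω+βω = 1·0+19·1+13·1 ≡ 0  ⇒  (a,b)_2 = +1.
v=3: a=3^-5·(≡2), b=3^-3·(≡2) mod 3; (2|3)=-1, (2|3)=-1; (−1)^{-5·-3·1}·(-1)^-3·(-1)^-5 = -1.
(-25194, 1482 / ℚ) ramifies at {3, 17}: a division algebra.

[3, 17]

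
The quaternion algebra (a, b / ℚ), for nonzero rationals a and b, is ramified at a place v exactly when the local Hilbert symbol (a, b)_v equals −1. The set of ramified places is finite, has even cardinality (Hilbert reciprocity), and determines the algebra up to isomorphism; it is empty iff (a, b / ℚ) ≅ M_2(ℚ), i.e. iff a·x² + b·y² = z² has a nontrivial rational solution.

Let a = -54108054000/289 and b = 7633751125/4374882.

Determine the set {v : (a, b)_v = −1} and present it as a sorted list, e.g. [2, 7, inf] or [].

[3, 7, 11, 13]

Mod squares: a ≡ -15, b ≡ 10010. Check v ∈ {∞, 2, 3, 5, 7, 11, 13, 17, 19, 29}.
v=7: a=7^2·(≡5), b=7^1·(≡2) mod 7; (5|7)=-1, (2|7)=+1; (−1)^{2·1·3}·(-1)^1·(+1)^2 = -1.
v=∞: -15 < 0 and 10010 > 0  ⇒  (a,b)_∞ = +1.
v=5: a=5^3·(≡2), b=5^3·(≡2) mod 5; (2|5)=-1, (2|5)=-1; (−1)^{3·3·2}·(-1)^3·(-1)^3 = +1.
v=19: a=19^0·(≡1), b=19^2·(≡1) mod 19; (1|19)=+1, (1|19)=+1; (−1)^{0·2·9}·(+1)^2·(+1)^0 = +1.
v=29: a=29^0·(≡15), b=29^-2·(≡9) mod 29; (15|29)=-1, (9|29)=+1; (−1)^{0·-2·14}·(-1)^-2·(+1)^0 = +1.
v=2: v_2(a)=4, v_2(b)=-1; units ≡ 1, 5 (mod 8); ε·ε+αω+βω = 0·0+4·1+-1·0 ≡ 0  ⇒  (a,b)_2 = +1.
v=13: a=13^2·(≡5), b=13^3·(≡10) mod 13; (5|13)=-1, (10|13)=+1; (−1)^{2·3·6}·(-1)^3·(+1)^2 = -1.
v=11: a=11^2·(≡8), b=11^1·(≡6) mod 11; (8|11)=-1, (6|11)=-1; (−1)^{2·1·5}·(-1)^1·(-1)^2 = -1.
v=17: a=17^-2·(≡2), b=17^-2·(≡6) mod 17; (2|17)=+1, (6|17)=-1; (−1)^{-2·-2·8}·(+1)^-2·(-1)^-2 = +1.
v=3: a=3^3·(≡1), b=3^-2·(≡2) mod 3; (1|3)=+1, (2|3)=-1; (−1)^{3·-2·1}·(+1)^-2·(-1)^3 = -1.
Ram(-15, 10010) = {3, 7, 11, 13}; no ℚ_3-point on the conic.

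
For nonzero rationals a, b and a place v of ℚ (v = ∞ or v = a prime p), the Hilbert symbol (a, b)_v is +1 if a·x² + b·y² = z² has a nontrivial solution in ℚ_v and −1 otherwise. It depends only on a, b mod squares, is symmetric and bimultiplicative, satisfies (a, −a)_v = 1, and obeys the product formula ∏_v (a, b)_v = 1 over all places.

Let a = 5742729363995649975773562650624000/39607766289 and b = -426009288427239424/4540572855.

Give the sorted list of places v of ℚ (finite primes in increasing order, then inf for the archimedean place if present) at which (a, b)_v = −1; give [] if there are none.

(a, b) ≡ (5510, -349482770) mod (ℚ^×)²; places V = {2, 3, 5, 7, 13, 17, 19, 29, 37, 41, ∞}.
(a,b)_3: α=-14, u≡2; β=-10, v≡1 (mod 3); (2|3)=-1, (1|3)=+1; sign (−1)^0·-1^-10·+1^-14 = +1.
(a,b)_17: α=2, u≡13; β=3, v≡15 (mod 17); (13|17)=+1, (15|17)=+1; sign (−1)^0·+1^3·+1^2 = +1.
(a,b)_7: α=-2, u≡4; β=-1, v≡2 (mod 7); (4|7)=+1, (2|7)=+1; sign (−1)^0·+1^-1·+1^-2 = +1.
(a,b)_5: α=3, u≡3; β=-1, v≡1 (mod 5); (3|5)=-1, (1|5)=+1; sign (−1)^0·-1^-1·+1^3 = -1.
(a,b)_29: α=3, u≡7; β=1, v≡6 (mod 29); (7|29)=+1, (6|29)=+1; sign (−1)^0·+1^1·+1^3 = +1.
(a,b)_19: α=3, u≡4; β=1, v≡8 (mod 19); (4|19)=+1, (8|19)=-1; sign (−1)^1·+1^1·-1^3 = +1.
(a,b)_37: α=6, u≡27; β=4, v≡26 (mod 37); (27|37)=+1, (26|37)=+1; sign (−1)^0·+1^4·+1^6 = +1.
(a,b)_41: α=4, u≡16; β=1, v≡27 (mod 41); (16|41)=+1, (27|41)=-1; sign (−1)^0·+1^1·-1^4 = +1.
(a,b)_13: α=-2, u≡11; β=-3, v≡2 (mod 13); (11|13)=-1, (2|13)=-1; sign (−1)^0·-1^-3·-1^-2 = -1.
(a,b)_∞: sgn(5510)=+, sgn(-349482770)=−, so +1.
(a,b)_2: α=17, β=11; u≡3, v≡7 (mod 8); ε(u)ε(v)=1·1, αω(v)=17·0, βω(u)=11·1; sum ≡ 0  ⇒  +1.
Ram(5510, -349482770) = {5, 13}; no ℚ_5-point on the conic.

[5, 13]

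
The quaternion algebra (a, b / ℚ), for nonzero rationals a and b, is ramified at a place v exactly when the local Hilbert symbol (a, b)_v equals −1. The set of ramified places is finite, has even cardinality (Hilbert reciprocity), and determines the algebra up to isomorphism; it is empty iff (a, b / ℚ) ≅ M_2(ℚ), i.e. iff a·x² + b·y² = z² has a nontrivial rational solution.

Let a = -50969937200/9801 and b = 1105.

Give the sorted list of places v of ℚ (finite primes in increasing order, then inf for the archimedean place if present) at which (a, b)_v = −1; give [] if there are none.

[5, 7]

(a, b) ≡ (-1547, 1105) mod (ℚ^×)²; places V = {2, 3, 5, 7, 11, 13, 17, 41, ∞}.
(a,b)_∞: sgn(-1547)=−, sgn(1105)=+, so +1.
(a,b)_11: α=-2, u≡4; β=0, v≡5 (mod 11); (4|11)=+1, (5|11)=+1; sign (−1)^0·+1^0·+1^-2 = +1.
(a,b)_5: α=2, u≡2; β=1, v≡1 (mod 5); (2|5)=-1, (1|5)=+1; sign (−1)^0·-1^1·+1^2 = -1.
(a,b)_41: α=2, u≡11; β=0, v≡39 (mod 41); (11|41)=-1, (39|41)=+1; sign (−1)^0·-1^0·+1^2 = +1.
(a,b)_7: α=3, u≡3; β=0, v≡6 (mod 7); (3|7)=-1, (6|7)=-1; sign (−1)^0·-1^0·-1^3 = -1.
(a,b)_2: α=4, β=0; u≡5, v≡1 (mod 8); ε(u)ε(v)=0·0, αω(v)=4·0, βω(u)=0·1; sum ≡ 0  ⇒  +1.
(a,b)_3: α=-4, u≡1; β=0, v≡1 (mod 3); (1|3)=+1, (1|3)=+1; sign (−1)^0·+1^0·+1^-4 = +1.
(a,b)_13: α=1, u≡7; β=1, v≡7 (mod 13); (7|13)=-1, (7|13)=-1; sign (−1)^0·-1^1·-1^1 = +1.
(a,b)_17: α=1, u≡10; β=1, v≡14 (mod 17); (10|17)=-1, (14|17)=-1; sign (−1)^0·-1^1·-1^1 = +1.
(-1547, 1105 / ℚ) ramifies at {5, 7}: a division algebra.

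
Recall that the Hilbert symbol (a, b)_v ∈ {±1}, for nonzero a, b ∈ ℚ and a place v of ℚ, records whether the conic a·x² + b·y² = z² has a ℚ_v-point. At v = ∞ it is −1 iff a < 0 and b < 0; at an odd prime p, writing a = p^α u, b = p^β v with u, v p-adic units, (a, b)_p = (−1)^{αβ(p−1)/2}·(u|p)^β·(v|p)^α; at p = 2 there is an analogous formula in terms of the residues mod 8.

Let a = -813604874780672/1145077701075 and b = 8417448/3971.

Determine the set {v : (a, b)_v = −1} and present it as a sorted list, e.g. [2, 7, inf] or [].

[2, 3, 11, 13]

(a, b) ≡ (-1254, 4862) mod (ℚ^×)²; places V = {2, 3, 5, 7, 11, 13, 17, 19, 23, 31, 37, ∞}.
(a,b)_5: α=-2, u≡1; β=0, v≡3 (mod 5); (1|5)=+1, (3|5)=-1; sign (−1)^0·+1^0·-1^-2 = +1.
(a,b)_∞: sgn(-1254)=−, sgn(4862)=+, so +1.
(a,b)_31: α=2, u≡27; β=0, v≡6 (mod 31); (27|31)=-1, (6|31)=-1; sign (−1)^0·-1^0·-1^2 = +1.
(a,b)_17: α=2, u≡8; β=1, v≡7 (mod 17); (8|17)=+1, (7|17)=-1; sign (−1)^0·+1^1·-1^2 = +1.
(a,b)_2: α=15, β=3; u≡5, v≡7 (mod 8); ε(u)ε(v)=0·1, αω(v)=15·0, βω(u)=3·1; sum ≡ 1  ⇒  -1.
(a,b)_11: α=-3, u≡6; β=-1, v≡8 (mod 11); (6|11)=-1, (8|11)=-1; sign (−1)^1·-1^-1·-1^-3 = -1.
(a,b)_23: α=2, u≡22; β=2, v≡12 (mod 23); (22|23)=-1, (12|23)=+1; sign (−1)^0·-1^2·+1^2 = +1.
(a,b)_19: α=-1, u≡13; β=-2, v≡1 (mod 19); (13|19)=-1, (1|19)=+1; sign (−1)^0·-1^-2·+1^-1 = +1.
(a,b)_3: α=-3, u≡2; β=2, v≡2 (mod 3); (2|3)=-1, (2|3)=-1; sign (−1)^0·-1^2·-1^-3 = -1.
(a,b)_37: α=-2, u≡33; β=0, v≡8 (mod 37); (33|37)=+1, (8|37)=-1; sign (−1)^0·+1^0·-1^-2 = +1.
(a,b)_13: α=2, u≡11; β=1, v≡3 (mod 13); (11|13)=-1, (3|13)=+1; sign (−1)^0·-1^1·+1^2 = -1.
(a,b)_7: α=-2, u≡3; β=0, v≡2 (mod 7); (3|7)=-1, (2|7)=+1; sign (−1)^0·-1^0·+1^-2 = +1.
(-1254, 4862 / ℚ) ramifies at {2, 3, 11, 13}: a division algebra.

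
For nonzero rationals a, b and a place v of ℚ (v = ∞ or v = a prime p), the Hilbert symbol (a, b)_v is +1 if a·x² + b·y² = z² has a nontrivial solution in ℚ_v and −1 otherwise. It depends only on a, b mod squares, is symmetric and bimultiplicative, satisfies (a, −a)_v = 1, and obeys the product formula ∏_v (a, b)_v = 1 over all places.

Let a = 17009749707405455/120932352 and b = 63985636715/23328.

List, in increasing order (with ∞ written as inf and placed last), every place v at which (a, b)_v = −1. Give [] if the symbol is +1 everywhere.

(a, b) ≡ (910, 70) mod (ℚ^×)²; places V = {2, 3, 5, 7, 11, 13, 23, ∞}.
(a,b)_11: α=4, u≡7; β=2, v≡4 (mod 11); (7|11)=-1, (4|11)=+1; sign (−1)^0·-1^2·+1^4 = +1.
(a,b)_23: α=2, u≡3; β=2, v≡9 (mod 23); (3|23)=+1, (9|23)=+1; sign (−1)^0·+1^2·+1^2 = +1.
(a,b)_13: α=7, u≡6; β=4, v≡2 (mod 13); (6|13)=-1, (2|13)=-1; sign (−1)^0·-1^4·-1^7 = -1.
(a,b)_3: α=-10, u≡1; β=-6, v≡1 (mod 3); (1|3)=+1, (1|3)=+1; sign (−1)^0·+1^-6·+1^-10 = +1.
(a,b)_7: α=1, u≡2; β=1, v≡3 (mod 7); (2|7)=+1, (3|7)=-1; sign (−1)^1·+1^1·-1^1 = +1.
(a,b)_2: α=-11, β=-5; u≡7, v≡3 (mod 8); ε(u)ε(v)=1·1, αω(v)=-11·1, βω(u)=-5·0; sum ≡ 0  ⇒  +1.
(a,b)_5: α=1, u≡3; β=1, v≡1 (mod 5); (3|5)=-1, (1|5)=+1; sign (−1)^0·-1^1·+1^1 = -1.
(a,b)_∞: sgn(910)=+, sgn(70)=+, so +1.
Ram(910, 70) = {5, 13}; no ℚ_5-point on the conic.

[5, 13]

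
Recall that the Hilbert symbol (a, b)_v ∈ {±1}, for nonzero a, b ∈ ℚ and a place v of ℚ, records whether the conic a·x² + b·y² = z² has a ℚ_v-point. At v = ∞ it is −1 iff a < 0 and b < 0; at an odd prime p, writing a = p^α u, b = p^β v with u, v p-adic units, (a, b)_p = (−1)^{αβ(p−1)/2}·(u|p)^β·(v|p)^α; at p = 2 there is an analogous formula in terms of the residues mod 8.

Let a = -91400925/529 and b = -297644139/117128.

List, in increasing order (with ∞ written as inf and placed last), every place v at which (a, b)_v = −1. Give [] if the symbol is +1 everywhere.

[2, 3, 7, 13, 19, inf]

(a, b) ≡ (-74613, -2262) mod (ℚ^×)²; places V = {2, 3, 5, 7, 11, 13, 17, 19, 23, 29, ∞}.
(a,b)_23: α=-2, u≡17; β=0, v≡22 (mod 23); (17|23)=-1, (22|23)=-1; sign (−1)^0·-1^0·-1^-2 = +1.
(a,b)_17: α=1, u≡7; β=0, v≡15 (mod 17); (7|17)=-1, (15|17)=+1; sign (−1)^0·-1^0·+1^1 = +1.
(a,b)_29: α=0, u≡4; β=1, v≡9 (mod 29); (4|29)=+1, (9|29)=+1; sign (−1)^0·+1^1·+1^0 = +1.
(a,b)_3: α=1, u≡2; β=7, v≡2 (mod 3); (2|3)=-1, (2|3)=-1; sign (−1)^1·-1^7·-1^1 = -1.
(a,b)_13: α=0, u≡11; β=1, v≡6 (mod 13); (11|13)=-1, (6|13)=-1; sign (−1)^0·-1^1·-1^0 = -1.
(a,b)_7: α=3, u≡2; β=0, v≡3 (mod 7); (2|7)=+1, (3|7)=-1; sign (−1)^0·+1^0·-1^3 = -1.
(a,b)_11: α=1, u≡5; β=-4, v≡4 (mod 11); (5|11)=+1, (4|11)=+1; sign (−1)^0·+1^-4·+1^1 = +1.
(a,b)_2: α=0, β=-3; u≡3, v≡5 (mod 8); ε(u)ε(v)=1·0, αω(v)=0·1, βω(u)=-3·1; sum ≡ 1  ⇒  -1.
(a,b)_19: α=1, u≡1; β=2, v≡10 (mod 19); (1|19)=+1, (10|19)=-1; sign (−1)^0·+1^2·-1^1 = -1.
(a,b)_5: α=2, u≡2; β=0, v≡2 (mod 5); (2|5)=-1, (2|5)=-1; sign (−1)^0·-1^0·-1^2 = +1.
(a,b)_∞: sgn(-74613)=−, sgn(-2262)=−, so -1.
(-74613, -2262 / ℚ) ramifies at {2, 3, 7, 13, 19, ∞}: a division algebra.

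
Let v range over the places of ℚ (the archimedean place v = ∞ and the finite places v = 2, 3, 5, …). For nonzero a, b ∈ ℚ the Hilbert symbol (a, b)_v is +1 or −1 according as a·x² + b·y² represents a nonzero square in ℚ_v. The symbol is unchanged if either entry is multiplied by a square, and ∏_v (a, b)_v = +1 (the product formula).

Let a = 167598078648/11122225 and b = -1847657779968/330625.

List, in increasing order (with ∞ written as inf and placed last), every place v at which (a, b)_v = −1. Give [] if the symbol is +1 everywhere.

(a, b) ≡ (78, -3) mod (ℚ^×)²; places V = {2, 3, 5, 7, 11, 13, 23, 29, 43, ∞}.
(a,b)_∞: sgn(78)=+, sgn(-3)=−, so +1.
(a,b)_3: α=1, u≡2; β=1, v≡2 (mod 3); (2|3)=-1, (2|3)=-1; sign (−1)^1·-1^1·-1^1 = -1.
(a,b)_13: α=1, u≡7; β=2, v≡12 (mod 13); (7|13)=-1, (12|13)=+1; sign (−1)^0·-1^2·+1^1 = +1.
(a,b)_11: α=2, u≡3; β=2, v≡6 (mod 11); (3|11)=+1, (6|11)=-1; sign (−1)^0·+1^2·-1^2 = +1.
(a,b)_29: α=-2, u≡9; β=0, v≡2 (mod 29); (9|29)=+1, (2|29)=-1; sign (−1)^0·+1^0·-1^-2 = +1.
(a,b)_43: α=2, u≡16; β=0, v≡14 (mod 43); (16|43)=+1, (14|43)=+1; sign (−1)^0·+1^0·+1^2 = +1.
(a,b)_23: α=-2, u≡13; β=-2, v≡5 (mod 23); (13|23)=+1, (5|23)=-1; sign (−1)^0·+1^-2·-1^-2 = +1.
(a,b)_2: α=3, β=8; u≡7, v≡5 (mod 8); ε(u)ε(v)=1·0, αω(v)=3·1, βω(u)=8·0; sum ≡ 1  ⇒  -1.
(a,b)_5: α=-2, u≡2; β=-4, v≡3 (mod 5); (2|5)=-1, (3|5)=-1; sign (−1)^0·-1^-4·-1^-2 = +1.
(a,b)_7: α=4, u≡4; β=6, v≡4 (mod 7); (4|7)=+1, (4|7)=+1; sign (−1)^0·+1^6·+1^4 = +1.
|Ram(78, -3)| = 2, even; anisotropic at {2, 3}.

[2, 3]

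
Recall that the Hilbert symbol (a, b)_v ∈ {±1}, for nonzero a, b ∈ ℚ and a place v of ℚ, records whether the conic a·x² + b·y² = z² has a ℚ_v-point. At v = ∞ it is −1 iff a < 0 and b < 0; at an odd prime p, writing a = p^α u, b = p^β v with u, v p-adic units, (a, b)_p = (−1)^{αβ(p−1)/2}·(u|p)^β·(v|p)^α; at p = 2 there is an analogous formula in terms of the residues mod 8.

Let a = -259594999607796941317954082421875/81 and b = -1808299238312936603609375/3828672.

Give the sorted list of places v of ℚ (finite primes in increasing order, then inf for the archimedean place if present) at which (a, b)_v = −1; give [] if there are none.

[19, 23, 37, inf]

(a, b) ≡ (-10619, -23558233) mod (ℚ^×)²; places V = {2, 3, 5, 7, 11, 13, 17, 19, 23, 31, 37, 41, 47, ∞}.
(a,b)_2: α=0, β=-6; u≡5, v≡7 (mod 8); ε(u)ε(v)=0·1, αω(v)=0·0, βω(u)=-6·1; sum ≡ 0  ⇒  +1.
(a,b)_∞: sgn(-10619)=−, sgn(-23558233)=−, so -1.
(a,b)_5: α=8, u≡4; β=6, v≡2 (mod 5); (4|5)=+1, (2|5)=-1; sign (−1)^0·+1^6·-1^8 = +1.
(a,b)_7: α=3, u≡1; β=4, v≡4 (mod 7); (1|7)=+1, (4|7)=+1; sign (−1)^0·+1^4·+1^3 = +1.
(a,b)_23: α=2, u≡7; β=-1, v≡21 (mod 23); (7|23)=-1, (21|23)=-1; sign (−1)^0·-1^-1·-1^2 = -1.
(a,b)_31: α=2, u≡28; β=1, v≡3 (mod 31); (28|31)=+1, (3|31)=-1; sign (−1)^0·+1^1·-1^2 = +1.
(a,b)_37: α=5, u≡27; β=3, v≡6 (mod 37); (27|37)=+1, (6|37)=-1; sign (−1)^0·+1^3·-1^5 = -1.
(a,b)_13: α=0, u≡11; β=2, v≡10 (mod 13); (11|13)=-1, (10|13)=+1; sign (−1)^0·-1^2·+1^0 = +1.
(a,b)_11: α=0, u≡6; β=2, v≡3 (mod 11); (6|11)=-1, (3|11)=+1; sign (−1)^0·-1^2·+1^0 = +1.
(a,b)_3: α=-4, u≡1; β=-2, v≡2 (mod 3); (1|3)=+1, (2|3)=-1; sign (−1)^0·+1^-2·-1^-4 = +1.
(a,b)_41: α=3, u≡6; β=2, v≡5 (mod 41); (6|41)=-1, (5|41)=+1; sign (−1)^0·-1^2·+1^3 = +1.
(a,b)_19: α=2, u≡8; β=1, v≡13 (mod 19); (8|19)=-1, (13|19)=-1; sign (−1)^0·-1^1·-1^2 = -1.
(a,b)_17: α=0, u≡11; β=-2, v≡11 (mod 17); (11|17)=-1, (11|17)=-1; sign (−1)^0·-1^-2·-1^0 = +1.
(a,b)_47: α=2, u≡9; β=1, v≡24 (mod 47); (9|47)=+1, (24|47)=+1; sign (−1)^0·+1^1·+1^2 = +1.
Ram(-10619, -23558233) = {19, 23, 37, ∞}; no ℚ_19-point on the conic.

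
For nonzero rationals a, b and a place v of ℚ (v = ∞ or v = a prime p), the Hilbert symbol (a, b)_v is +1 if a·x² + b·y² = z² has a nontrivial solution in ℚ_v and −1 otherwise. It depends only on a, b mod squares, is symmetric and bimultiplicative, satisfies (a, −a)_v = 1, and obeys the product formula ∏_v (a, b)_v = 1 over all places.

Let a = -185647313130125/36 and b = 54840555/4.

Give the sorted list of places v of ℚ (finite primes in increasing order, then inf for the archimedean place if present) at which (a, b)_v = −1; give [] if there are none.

(a, b) ≡ (-5, 124355) mod (ℚ^×)²; places V = {2, 3, 5, 7, 11, 17, 19, ∞}.
(a,b)_∞: sgn(-5)=−, sgn(124355)=+, so +1.
(a,b)_7: α=6, u≡2; β=3, v≡3 (mod 7); (2|7)=+1, (3|7)=-1; sign (−1)^0·+1^3·-1^6 = +1.
(a,b)_5: α=3, u≡4; β=1, v≡4 (mod 5); (4|5)=+1, (4|5)=+1; sign (−1)^0·+1^1·+1^3 = +1.
(a,b)_2: α=-2, β=-2; u≡3, v≡3 (mod 8); ε(u)ε(v)=1·1, αω(v)=-2·1, βω(u)=-2·1; sum ≡ 1  ⇒  -1.
(a,b)_11: α=2, u≡10; β=1, v≡2 (mod 11); (10|11)=-1, (2|11)=-1; sign (−1)^0·-1^1·-1^2 = -1.
(a,b)_17: α=2, u≡5; β=1, v≡3 (mod 17); (5|17)=-1, (3|17)=-1; sign (−1)^0·-1^1·-1^2 = -1.
(a,b)_3: α=-2, u≡1; β=2, v≡2 (mod 3); (1|3)=+1, (2|3)=-1; sign (−1)^0·+1^2·-1^-2 = +1.
(a,b)_19: α=2, u≡2; β=1, v≡9 (mod 19); (2|19)=-1, (9|19)=+1; sign (−1)^0·-1^1·+1^2 = -1.
Ram(-5, 124355) = {2, 11, 17, 19}; no ℚ_2-point on the conic.

[2, 11, 17, 19]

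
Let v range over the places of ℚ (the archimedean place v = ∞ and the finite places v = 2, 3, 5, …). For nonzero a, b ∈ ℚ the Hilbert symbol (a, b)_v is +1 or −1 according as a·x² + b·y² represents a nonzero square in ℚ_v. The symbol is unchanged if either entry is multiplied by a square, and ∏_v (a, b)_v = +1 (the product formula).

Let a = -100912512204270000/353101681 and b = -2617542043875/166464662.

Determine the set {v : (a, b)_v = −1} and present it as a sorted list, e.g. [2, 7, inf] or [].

Mod squares: a ≡ -3, b ≡ -241490. Check v ∈ {∞, 2, 3, 5, 7, 11, 13, 19, 23, 31, 37, 41, 43}.
v=3: a=3^3·(≡2), b=3^4·(≡1) mod 3; (2|3)=-1, (1|3)=+1; (−1)^{3·4·1}·(-1)^4·(+1)^3 = +1.
v=37: a=37^2·(≡25), b=37^0·(≡27) mod 37; (25|37)=+1, (27|37)=+1; (−1)^{2·0·18}·(+1)^0·(+1)^2 = +1.
v=7: a=7^0·(≡2), b=7^-2·(≡5) mod 7; (2|7)=+1, (5|7)=-1; (−1)^{0·-2·3}·(+1)^-2·(-1)^0 = +1.
v=23: a=23^-2·(≡20), b=23^-2·(≡22) mod 23; (20|23)=-1, (22|23)=-1; (−1)^{-2·-2·11}·(-1)^-2·(-1)^-2 = +1.
v=31: a=31^2·(≡10), b=31^1·(≡17) mod 31; (10|31)=+1, (17|31)=-1; (−1)^{2·1·15}·(+1)^1·(-1)^2 = +1.
v=2: v_2(a)=4, v_2(b)=-1; units ≡ 5, 7 (mod 8); ε·ε+αω+βω = 0·1+4·0+-1·1 ≡ 1  ⇒  (a,b)_2 = -1.
v=43: a=43^-2·(≡15), b=43^0·(≡1) mod 43; (15|43)=+1, (1|43)=+1; (−1)^{-2·0·21}·(+1)^0·(+1)^-2 = +1.
v=5: a=5^4·(≡3), b=5^3·(≡2) mod 5; (3|5)=-1, (2|5)=-1; (−1)^{4·3·2}·(-1)^3·(-1)^4 = -1.
v=∞: -3 < 0 and -241490 < 0  ⇒  (a,b)_∞ = -1.
v=11: a=11^0·(≡7), b=11^2·(≡5) mod 11; (7|11)=-1, (5|11)=+1; (−1)^{0·2·5}·(-1)^2·(+1)^0 = +1.
v=19: a=19^-2·(≡4), b=19^-1·(≡5) mod 19; (4|19)=+1, (5|19)=+1; (−1)^{-2·-1·9}·(+1)^-1·(+1)^-2 = +1.
v=41: a=41^2·(≡26), b=41^3·(≡24) mod 41; (26|41)=-1, (24|41)=-1; (−1)^{2·3·20}·(-1)^3·(-1)^2 = -1.
v=13: a=13^2·(≡10), b=13^-2·(≡8) mod 13; (10|13)=+1, (8|13)=-1; (−1)^{2·-2·6}·(+1)^-2·(-1)^2 = +1.
|Ram(-3, -241490)| = 4, even; anisotropic at {2, 5, 41, ∞}.

[2, 5, 41, inf]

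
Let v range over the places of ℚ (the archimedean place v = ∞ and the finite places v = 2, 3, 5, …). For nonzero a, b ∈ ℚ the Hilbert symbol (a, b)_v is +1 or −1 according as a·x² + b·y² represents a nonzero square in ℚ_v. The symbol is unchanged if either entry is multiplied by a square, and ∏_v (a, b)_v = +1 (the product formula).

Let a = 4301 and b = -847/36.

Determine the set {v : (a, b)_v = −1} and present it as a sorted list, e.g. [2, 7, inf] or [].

(a, b) ≡ (4301, -7) mod (ℚ^×)²; places V = {2, 3, 7, 11, 17, 23, ∞}.
(a,b)_23: α=1, u≡3; β=0, v≡18 (mod 23); (3|23)=+1, (18|23)=+1; sign (−1)^0·+1^0·+1^1 = +1.
(a,b)_2: α=0, β=-2; u≡5, v≡1 (mod 8); ε(u)ε(v)=0·0, αω(v)=0·0, βω(u)=-2·1; sum ≡ 0  ⇒  +1.
(a,b)_11: α=1, u≡6; β=2, v≡5 (mod 11); (6|11)=-1, (5|11)=+1; sign (−1)^0·-1^2·+1^1 = +1.
(a,b)_17: α=1, u≡15; β=0, v≡10 (mod 17); (15|17)=+1, (10|17)=-1; sign (−1)^0·+1^0·-1^1 = -1.
(a,b)_∞: sgn(4301)=+, sgn(-7)=−, so +1.
(a,b)_7: α=0, u≡3; β=1, v≡5 (mod 7); (3|7)=-1, (5|7)=-1; sign (−1)^0·-1^1·-1^0 = -1.
(a,b)_3: α=0, u≡2; β=-2, v≡2 (mod 3); (2|3)=-1, (2|3)=-1; sign (−1)^0·-1^-2·-1^0 = +1.
(4301, -7 / ℚ) ramifies at {7, 17}: a division algebra.

[7, 17]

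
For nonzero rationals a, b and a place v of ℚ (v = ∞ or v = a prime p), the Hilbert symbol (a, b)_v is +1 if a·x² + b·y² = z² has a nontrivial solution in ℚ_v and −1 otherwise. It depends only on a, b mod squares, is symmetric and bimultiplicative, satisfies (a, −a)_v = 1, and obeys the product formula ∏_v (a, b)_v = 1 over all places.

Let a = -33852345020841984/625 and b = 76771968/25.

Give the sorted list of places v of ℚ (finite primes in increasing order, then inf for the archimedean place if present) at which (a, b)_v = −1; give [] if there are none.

[2, 7]

(a, b) ≡ (-546, 42) mod (ℚ^×)²; places V = {2, 3, 5, 7, 13, ∞}.
(a,b)_7: α=3, u≡3; β=1, v≡5 (mod 7); (3|7)=-1, (5|7)=-1; sign (−1)^1·-1^1·-1^3 = -1.
(a,b)_5: α=-4, u≡1; β=-2, v≡3 (mod 5); (1|5)=+1, (3|5)=-1; sign (−1)^0·+1^-2·-1^-4 = +1.
(a,b)_3: α=1, u≡1; β=1, v≡2 (mod 3); (1|3)=+1, (2|3)=-1; sign (−1)^1·+1^1·-1^1 = +1.
(a,b)_2: α=19, β=7; u≡7, v≡5 (mod 8); ε(u)ε(v)=1·0, αω(v)=19·1, βω(u)=7·0; sum ≡ 1  ⇒  -1.
(a,b)_13: α=7, u≡4; β=4, v≡3 (mod 13); (4|13)=+1, (3|13)=+1; sign (−1)^0·+1^4·+1^7 = +1.
(a,b)_∞: sgn(-546)=−, sgn(42)=+, so +1.
Ram(-546, 42) = {2, 7}; no ℚ_2-point on the conic.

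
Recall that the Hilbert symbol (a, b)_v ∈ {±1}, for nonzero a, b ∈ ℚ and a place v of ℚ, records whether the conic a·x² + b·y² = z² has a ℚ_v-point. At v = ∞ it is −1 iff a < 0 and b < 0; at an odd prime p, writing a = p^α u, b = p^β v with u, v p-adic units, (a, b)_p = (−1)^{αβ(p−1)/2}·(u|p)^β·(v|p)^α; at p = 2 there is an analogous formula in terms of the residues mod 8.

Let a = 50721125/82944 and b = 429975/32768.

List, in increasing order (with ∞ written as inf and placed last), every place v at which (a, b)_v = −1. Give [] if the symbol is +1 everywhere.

[2, 3, 5, 13]

Mod squares: a ≡ 5, b ≡ 78. Check v ∈ {∞, 2, 3, 5, 7, 13}.
v=7: a=7^4·(≡6), b=7^2·(≡4) mod 7; (6|7)=-1, (4|7)=+1; (−1)^{4·2·3}·(-1)^2·(+1)^4 = +1.
v=5: a=5^3·(≡1), b=5^2·(≡3) mod 5; (1|5)=+1, (3|5)=-1; (−1)^{3·2·2}·(+1)^2·(-1)^3 = -1.
v=∞: 5 > 0 and 78 > 0  ⇒  (a,b)_∞ = +1.
v=2: v_2(a)=-10, v_2(b)=-15; units ≡ 5, 7 (mod 8); ε·ε+αω+βω = 0·1+-10·0+-15·1 ≡ 1  ⇒  (a,b)_2 = -1.
v=13: a=13^2·(≡5), b=13^1·(≡2) mod 13; (5|13)=-1, (2|13)=-1; (−1)^{2·1·6}·(-1)^1·(-1)^2 = -1.
v=3: a=3^-4·(≡2), b=3^3·(≡2) mod 3; (2|3)=-1, (2|3)=-1; (−1)^{-4·3·1}·(-1)^3·(-1)^-4 = -1.
Ram(5, 78) = {2, 3, 5, 13}; no ℚ_2-point on the conic.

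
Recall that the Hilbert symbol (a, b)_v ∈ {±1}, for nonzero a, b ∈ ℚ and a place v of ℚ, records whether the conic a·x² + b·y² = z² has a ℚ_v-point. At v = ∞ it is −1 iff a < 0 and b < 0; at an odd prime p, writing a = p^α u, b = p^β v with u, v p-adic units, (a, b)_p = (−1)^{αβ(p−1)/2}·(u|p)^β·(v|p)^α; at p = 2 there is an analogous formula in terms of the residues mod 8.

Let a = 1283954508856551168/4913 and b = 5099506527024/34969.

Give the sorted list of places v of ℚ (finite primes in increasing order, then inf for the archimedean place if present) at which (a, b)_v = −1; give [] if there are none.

[2, 3, 13, 29]

Mod squares: a ≡ 119, b ≡ 182091. Check v ∈ {∞, 2, 3, 7, 11, 13, 17, 23, 29}.
v=7: a=7^7·(≡6), b=7^5·(≡4) mod 7; (6|7)=-1, (4|7)=+1; (−1)^{7·5·3}·(-1)^5·(+1)^7 = +1.
v=3: a=3^4·(≡2), b=3^7·(≡1) mod 3; (2|3)=-1, (1|3)=+1; (−1)^{4·7·1}·(-1)^7·(+1)^4 = -1.
v=11: a=11^0·(≡3), b=11^-2·(≡10) mod 11; (3|11)=+1, (10|11)=-1; (−1)^{0·-2·5}·(+1)^-2·(-1)^0 = +1.
v=29: a=29^2·(≡14), b=29^1·(≡21) mod 29; (14|29)=-1, (21|29)=-1; (−1)^{2·1·14}·(-1)^1·(-1)^2 = -1.
v=23: a=23^2·(≡13), b=23^1·(≡15) mod 23; (13|23)=+1, (15|23)=-1; (−1)^{2·1·11}·(+1)^1·(-1)^2 = +1.
v=∞: 119 > 0 and 182091 > 0  ⇒  (a,b)_∞ = +1.
v=13: a=13^2·(≡8), b=13^1·(≡7) mod 13; (8|13)=-1, (7|13)=-1; (−1)^{2·1·6}·(-1)^1·(-1)^2 = -1.
v=17: a=17^-3·(≡3), b=17^-2·(≡16) mod 17; (3|17)=-1, (16|17)=+1; (−1)^{-3·-2·8}·(-1)^-2·(+1)^-3 = +1.
v=2: v_2(a)=8, v_2(b)=4; units ≡ 7, 3 (mod 8); ε·ε+αω+βω = 1·1+8·1+4·0 ≡ 1  ⇒  (a,b)_2 = -1.
Ram(119, 182091) = {2, 3, 13, 29}; no ℚ_2-point on the conic.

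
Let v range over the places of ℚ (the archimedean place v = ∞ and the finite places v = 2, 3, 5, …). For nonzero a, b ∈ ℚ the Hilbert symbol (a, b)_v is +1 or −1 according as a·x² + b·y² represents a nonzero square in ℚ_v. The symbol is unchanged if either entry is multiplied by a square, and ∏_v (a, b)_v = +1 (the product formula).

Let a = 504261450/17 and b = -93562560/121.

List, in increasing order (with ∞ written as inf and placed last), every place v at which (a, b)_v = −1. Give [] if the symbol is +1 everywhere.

(a, b) ≡ (714, -3315) mod (ℚ^×)²; places V = {2, 3, 5, 7, 11, 13, 17, ∞}.
(a,b)_∞: sgn(714)=+, sgn(-3315)=−, so +1.
(a,b)_7: α=3, u≡1; β=2, v≡3 (mod 7); (1|7)=+1, (3|7)=-1; sign (−1)^0·+1^2·-1^3 = -1.
(a,b)_3: α=5, u≡1; β=3, v≡2 (mod 3); (1|3)=+1, (2|3)=-1; sign (−1)^1·+1^3·-1^5 = +1.
(a,b)_13: α=0, u≡1; β=1, v≡11 (mod 13); (1|13)=+1, (11|13)=-1; sign (−1)^0·+1^1·-1^0 = +1.
(a,b)_5: α=2, u≡4; β=1, v≡3 (mod 5); (4|5)=+1, (3|5)=-1; sign (−1)^0·+1^1·-1^2 = +1.
(a,b)_2: α=1, β=6; u≡5, v≡5 (mod 8); ε(u)ε(v)=0·0, αω(v)=1·1, βω(u)=6·1; sum ≡ 1  ⇒  -1.
(a,b)_17: α=-1, u≡4; β=1, v≡1 (mod 17); (4|17)=+1, (1|17)=+1; sign (−1)^0·+1^1·+1^-1 = +1.
(a,b)_11: α=2, u≡2; β=-2, v≡8 (mod 11); (2|11)=-1, (8|11)=-1; sign (−1)^0·-1^-2·-1^2 = +1.
|Ram(714, -3315)| = 2, even; anisotropic at {2, 7}.

[2, 7]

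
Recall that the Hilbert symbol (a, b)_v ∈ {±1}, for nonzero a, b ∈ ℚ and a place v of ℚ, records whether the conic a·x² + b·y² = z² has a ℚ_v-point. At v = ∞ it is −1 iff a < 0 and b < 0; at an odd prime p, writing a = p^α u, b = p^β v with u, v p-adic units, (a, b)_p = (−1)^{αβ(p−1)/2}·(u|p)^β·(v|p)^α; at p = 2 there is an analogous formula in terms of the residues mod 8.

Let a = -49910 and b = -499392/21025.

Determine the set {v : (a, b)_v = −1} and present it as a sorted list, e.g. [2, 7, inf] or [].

[2, 5, 23, inf]

Mod squares: a ≡ -49910, b ≡ -3. Check v ∈ {∞, 2, 3, 5, 7, 17, 23, 29, 31}.
v=31: a=31^1·(≡2), b=31^0·(≡7) mod 31; (2|31)=+1, (7|31)=+1; (−1)^{1·0·15}·(+1)^0·(+1)^1 = +1.
v=2: v_2(a)=1, v_2(b)=6; units ≡ 5, 5 (mod 8); ε·ε+αω+βω = 0·0+1·1+6·1 ≡ 1  ⇒  (a,b)_2 = -1.
v=29: a=29^0·(≡28), b=29^-2·(≡3) mod 29; (28|29)=+1, (3|29)=-1; (−1)^{0·-2·14}·(+1)^-2·(-1)^0 = +1.
v=∞: -49910 < 0 and -3 < 0  ⇒  (a,b)_∞ = -1.
v=17: a=17^0·(≡2), b=17^2·(≡7) mod 17; (2|17)=+1, (7|17)=-1; (−1)^{0·2·8}·(+1)^2·(-1)^0 = +1.
v=3: a=3^0·(≡1), b=3^3·(≡2) mod 3; (1|3)=+1, (2|3)=-1; (−1)^{0·3·1}·(+1)^3·(-1)^0 = +1.
v=5: a=5^1·(≡3), b=5^-2·(≡3) mod 5; (3|5)=-1, (3|5)=-1; (−1)^{1·-2·2}·(-1)^-2·(-1)^1 = -1.
v=23: a=23^1·(≡15), b=23^0·(≡10) mod 23; (15|23)=-1, (10|23)=-1; (−1)^{1·0·11}·(-1)^0·(-1)^1 = -1.
v=7: a=7^1·(≡3), b=7^0·(≡4) mod 7; (3|7)=-1, (4|7)=+1; (−1)^{1·0·3}·(-1)^0·(+1)^1 = +1.
Ram(-49910, -3) = {2, 5, 23, ∞}; no ℚ_2-point on the conic.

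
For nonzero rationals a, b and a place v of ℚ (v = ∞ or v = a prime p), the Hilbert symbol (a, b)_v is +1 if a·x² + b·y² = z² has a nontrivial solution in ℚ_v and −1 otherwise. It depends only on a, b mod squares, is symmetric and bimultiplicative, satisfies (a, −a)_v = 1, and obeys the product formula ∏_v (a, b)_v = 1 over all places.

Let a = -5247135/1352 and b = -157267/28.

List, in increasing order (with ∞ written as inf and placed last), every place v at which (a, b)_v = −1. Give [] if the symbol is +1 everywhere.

[2, 17, 19, inf]

Mod squares: a ≡ -3230, b ≡ -1309. Check v ∈ {∞, 2, 3, 5, 7, 11, 13, 17, 19, 29}.
v=29: a=29^0·(≡15), b=29^2·(≡13) mod 29; (15|29)=-1, (13|29)=+1; (−1)^{0·2·14}·(-1)^2·(+1)^0 = +1.
v=7: a=7^0·(≡2), b=7^-1·(≡4) mod 7; (2|7)=+1, (4|7)=+1; (−1)^{0·-1·3}·(+1)^-1·(+1)^0 = +1.
v=17: a=17^1·(≡11), b=17^1·(≡9) mod 17; (11|17)=-1, (9|17)=+1; (−1)^{1·1·8}·(-1)^1·(+1)^1 = -1.
v=19: a=19^3·(≡11), b=19^0·(≡8) mod 19; (11|19)=+1, (8|19)=-1; (−1)^{3·0·9}·(+1)^0·(-1)^3 = -1.
v=2: v_2(a)=-3, v_2(b)=-2; units ≡ 1, 3 (mod 8); ε·ε+αω+βω = 0·1+-3·1+-2·0 ≡ 1  ⇒  (a,b)_2 = -1.
v=13: a=13^-2·(≡2), b=13^0·(≡10) mod 13; (2|13)=-1, (10|13)=+1; (−1)^{-2·0·6}·(-1)^0·(+1)^-2 = +1.
v=∞: -3230 < 0 and -1309 < 0  ⇒  (a,b)_∞ = -1.
v=11: a=11^0·(≡3), b=11^1·(≡6) mod 11; (3|11)=+1, (6|11)=-1; (−1)^{0·1·5}·(+1)^1·(-1)^0 = +1.
v=3: a=3^2·(≡1), b=3^0·(≡2) mod 3; (1|3)=+1, (2|3)=-1; (−1)^{2·0·1}·(+1)^0·(-1)^2 = +1.
v=5: a=5^1·(≡4), b=5^0·(≡1) mod 5; (4|5)=+1, (1|5)=+1; (−1)^{1·0·2}·(+1)^0·(+1)^1 = +1.
Ram(-3230, -1309) = {2, 17, 19, ∞}; no ℚ_2-point on the conic.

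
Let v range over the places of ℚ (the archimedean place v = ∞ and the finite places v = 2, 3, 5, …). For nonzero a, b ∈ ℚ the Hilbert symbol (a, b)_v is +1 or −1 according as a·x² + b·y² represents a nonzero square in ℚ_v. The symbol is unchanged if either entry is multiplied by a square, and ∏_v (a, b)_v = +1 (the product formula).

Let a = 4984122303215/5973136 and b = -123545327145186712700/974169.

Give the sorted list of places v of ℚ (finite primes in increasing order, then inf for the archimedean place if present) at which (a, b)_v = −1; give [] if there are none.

Mod squares: a ≡ 142529735, b ≡ -23. Check v ∈ {∞, 2, 3, 5, 7, 11, 13, 17, 19, 23, 37, 41, 43, 47}.
v=5: a=5^1·(≡3), b=5^2·(≡3) mod 5; (3|5)=-1, (3|5)=-1; (−1)^{1·2·2}·(-1)^2·(-1)^1 = -1.
v=43: a=43^1·(≡12), b=43^2·(≡7) mod 43; (12|43)=-1, (7|43)=-1; (−1)^{1·2·21}·(-1)^2·(-1)^1 = -1.
v=19: a=19^1·(≡5), b=19^2·(≡8) mod 19; (5|19)=+1, (8|19)=-1; (−1)^{1·2·9}·(+1)^2·(-1)^1 = -1.
v=7: a=7^0·(≡6), b=7^-2·(≡3) mod 7; (6|7)=-1, (3|7)=-1; (−1)^{0·-2·3}·(-1)^-2·(-1)^0 = +1.
v=23: a=23^1·(≡8), b=23^1·(≡7) mod 23; (8|23)=+1, (7|23)=-1; (−1)^{1·1·11}·(+1)^1·(-1)^1 = +1.
v=37: a=37^1·(≡11), b=37^2·(≡13) mod 37; (11|37)=+1, (13|37)=-1; (−1)^{1·2·18}·(+1)^2·(-1)^1 = -1.
v=3: a=3^0·(≡2), b=3^-2·(≡1) mod 3; (2|3)=-1, (1|3)=+1; (−1)^{0·-2·1}·(-1)^-2·(+1)^0 = +1.
v=2: v_2(a)=-4, v_2(b)=2; units ≡ 7, 1 (mod 8); ε·ε+αω+βω = 1·0+-4·0+2·0 ≡ 0  ⇒  (a,b)_2 = +1.
v=13: a=13^-2·(≡12), b=13^0·(≡1) mod 13; (12|13)=+1, (1|13)=+1; (−1)^{-2·0·6}·(+1)^0·(+1)^-2 = +1.
v=11: a=11^2·(≡8), b=11^2·(≡8) mod 11; (8|11)=-1, (8|11)=-1; (−1)^{2·2·5}·(-1)^2·(-1)^2 = +1.
v=41: a=41^1·(≡22), b=41^2·(≡10) mod 41; (22|41)=-1, (10|41)=+1; (−1)^{1·2·20}·(-1)^2·(+1)^1 = +1.
v=∞: 142529735 > 0 and -23 < 0  ⇒  (a,b)_∞ = +1.
v=47: a=47^-2·(≡33), b=47^-2·(≡8) mod 47; (33|47)=-1, (8|47)=+1; (−1)^{-2·-2·23}·(-1)^-2·(+1)^-2 = +1.
v=17: a=17^2·(≡15), b=17^2·(≡10) mod 17; (15|17)=+1, (10|17)=-1; (−1)^{2·2·8}·(+1)^2·(-1)^2 = +1.
(142529735, -23 / ℚ) ramifies at {5, 19, 37, 43}: a division algebra.

[5, 19, 37, 43]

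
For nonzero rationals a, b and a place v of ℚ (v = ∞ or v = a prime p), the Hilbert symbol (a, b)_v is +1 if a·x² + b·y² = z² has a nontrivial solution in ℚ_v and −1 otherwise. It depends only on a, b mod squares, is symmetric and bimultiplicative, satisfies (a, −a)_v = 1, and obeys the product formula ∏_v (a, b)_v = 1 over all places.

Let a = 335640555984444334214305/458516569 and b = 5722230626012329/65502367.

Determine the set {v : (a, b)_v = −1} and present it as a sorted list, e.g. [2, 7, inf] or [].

[5, 13]

(a, b) ≡ (69745, 7) mod (ℚ^×)²; places V = {2, 5, 7, 11, 13, 17, 19, 23, 29, 37, ∞}.
(a,b)_13: α=3, u≡4; β=2, v≡5 (mod 13); (4|13)=+1, (5|13)=-1; sign (−1)^0·+1^2·-1^3 = -1.
(a,b)_19: α=-2, u≡3; β=-2, v≡17 (mod 19); (3|19)=-1, (17|19)=+1; sign (−1)^0·-1^-2·+1^-2 = +1.
(a,b)_7: α=-4, u≡4; β=-3, v≡1 (mod 7); (4|7)=+1, (1|7)=+1; sign (−1)^0·+1^-3·+1^-4 = +1.
(a,b)_29: α=7, u≡27; β=4, v≡7 (mod 29); (27|29)=-1, (7|29)=+1; sign (−1)^0·-1^4·+1^7 = +1.
(a,b)_∞: sgn(69745)=+, sgn(7)=+, so +1.
(a,b)_17: α=2, u≡11; β=2, v≡3 (mod 17); (11|17)=-1, (3|17)=-1; sign (−1)^0·-1^2·-1^2 = +1.
(a,b)_11: α=2, u≡9; β=2, v≡10 (mod 11); (9|11)=+1, (10|11)=-1; sign (−1)^0·+1^2·-1^2 = +1.
(a,b)_5: α=1, u≡4; β=0, v≡2 (mod 5); (4|5)=+1, (2|5)=-1; sign (−1)^0·+1^0·-1^1 = -1.
(a,b)_2: α=0, β=0; u≡1, v≡7 (mod 8); ε(u)ε(v)=0·1, αω(v)=0·0, βω(u)=0·0; sum ≡ 0  ⇒  +1.
(a,b)_23: α=-2, u≡4; β=-2, v≡14 (mod 23); (4|23)=+1, (14|23)=-1; sign (−1)^0·+1^-2·-1^-2 = +1.
(a,b)_37: α=3, u≡15; β=2, v≡33 (mod 37); (15|37)=-1, (33|37)=+1; sign (−1)^0·-1^2·+1^3 = +1.
(69745, 7 / ℚ) ramifies at {5, 13}: a division algebra.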